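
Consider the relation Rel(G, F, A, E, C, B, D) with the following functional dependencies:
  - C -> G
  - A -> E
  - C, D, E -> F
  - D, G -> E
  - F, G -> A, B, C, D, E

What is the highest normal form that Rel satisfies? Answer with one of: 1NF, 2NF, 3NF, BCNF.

2NF

Candidate keys: {C, D}, {C, F}, {F, G}. Prime attributes: {C, D, F, G}.
C -> G breaks BCNF: {C}⁺ = {C, G}, so {C} is not a superkey.
A -> E determines the non-prime attribute {E} from a non-superkey — 3NF is violated.
Checking every proper subset of each key, none determines a non-prime attribute — 2NF is satisfied.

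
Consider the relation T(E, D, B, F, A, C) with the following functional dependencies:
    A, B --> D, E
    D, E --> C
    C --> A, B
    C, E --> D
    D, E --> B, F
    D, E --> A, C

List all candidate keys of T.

{A, B}, {C}, {D, E}

{C}⁺ = {A, B, C, D, E, F} — all of the relation — so {C} is a candidate key.
{A, B}⁺ = {A, B, C, D, E, F} — all of the relation — so {A, B} is a candidate key.
{D, E}⁺ = {A, B, C, D, E, F} — all of the relation — so {D, E} is a candidate key.
No proper subset of any of these is a key, and no other minimal superkey exists.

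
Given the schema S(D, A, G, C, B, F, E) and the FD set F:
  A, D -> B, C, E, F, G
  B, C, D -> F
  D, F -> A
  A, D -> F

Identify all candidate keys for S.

{A, D}, {B, C, D}, {D, F}

{D} never appears on the right of any FD, so every key must include it.
{A, D}⁺ = {A, B, C, D, E, F, G} — all of the relation — so {A, D} is a candidate key.
{D, F}⁺ = {A, B, C, D, E, F, G} — all of the relation — so {D, F} is a candidate key.
{B, C, D}⁺ = {A, B, C, D, E, F, G} — all of the relation — so {B, C, D} is a candidate key.
These are minimal and exhaustive — every other superkey contains one of them.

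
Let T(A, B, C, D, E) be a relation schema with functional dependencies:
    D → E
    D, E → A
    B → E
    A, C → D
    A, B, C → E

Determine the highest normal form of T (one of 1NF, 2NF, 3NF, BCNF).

Candidate keys: {A, B, C}, {B, C, D}. Prime attributes: {A, B, C, D}.
D → E breaks BCNF: {D}⁺ = {A, D, E}, so {D} is not a superkey.
Because {E} is non-prime and the left side of D → E is not a superkey, the relation is not in 3NF.
{B} is a proper subset of the key {A, B, C}, and {B}⁺ contains the non-prime attribute {E} — a partial dependency, so 2NF is violated.

1NF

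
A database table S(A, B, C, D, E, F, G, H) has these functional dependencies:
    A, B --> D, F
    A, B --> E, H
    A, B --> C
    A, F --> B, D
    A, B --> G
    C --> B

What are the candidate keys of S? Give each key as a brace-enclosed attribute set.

{A, B}, {A, C}, {A, F}

{A} never appears on the right of any FD, so every key must include it.
{A, B}⁺ = {A, B, C, D, E, F, G, H} — all of the relation — so {A, B} is a candidate key.
{A, C}⁺ = {A, B, C, D, E, F, G, H} — all of the relation — so {A, C} is a candidate key.
{A, F}⁺ = {A, B, C, D, E, F, G, H} — all of the relation — so {A, F} is a candidate key.
No proper subset of any of these is a key, and no other minimal superkey exists.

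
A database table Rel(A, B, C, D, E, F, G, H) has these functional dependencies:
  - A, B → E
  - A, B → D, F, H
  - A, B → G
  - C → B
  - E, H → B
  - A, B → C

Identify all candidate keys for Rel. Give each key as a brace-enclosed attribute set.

Attributes never on any right-hand side: {A} — every candidate key must contain it.
{A, B} is a candidate key since {A, B}⁺ = {A, B, C, D, E, F, G, H} covers every attribute.
{A, C} is a candidate key since {A, C}⁺ = {A, B, C, D, E, F, G, H} covers every attribute.
{A, E, H} is a candidate key since {A, E, H}⁺ = {A, B, C, D, E, F, G, H} covers every attribute.
Any other superkey properly contains one of these, so there are no further candidate keys.

{A, B}, {A, C}, {A, E, H}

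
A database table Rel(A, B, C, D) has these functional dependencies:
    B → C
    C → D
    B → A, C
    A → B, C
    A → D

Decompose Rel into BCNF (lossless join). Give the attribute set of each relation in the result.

Candidate keys of the original relation: {A}, {B}.
In {A, B, C, D}, {C} is not a superkey ({C}⁺ restricted to this set is {C, D}), so split on C → D into {C, D} and {A, B, C}.
{C, D}: every determinant is a superkey — BCNF.
{A, B, C}: every determinant is a superkey — BCNF.

{A, B, C}; {C, D}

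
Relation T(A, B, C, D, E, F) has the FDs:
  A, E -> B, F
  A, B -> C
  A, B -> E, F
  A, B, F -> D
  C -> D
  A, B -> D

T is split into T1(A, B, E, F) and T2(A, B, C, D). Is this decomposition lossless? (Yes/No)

T1 ∩ T2 = {A, B}; its closure under F is {A, B, C, D, E, F}.
Since T1 ⊆ {A, B, C, D, E, F}, the intersection is a superkey of T1; the decomposition is lossless.

Yes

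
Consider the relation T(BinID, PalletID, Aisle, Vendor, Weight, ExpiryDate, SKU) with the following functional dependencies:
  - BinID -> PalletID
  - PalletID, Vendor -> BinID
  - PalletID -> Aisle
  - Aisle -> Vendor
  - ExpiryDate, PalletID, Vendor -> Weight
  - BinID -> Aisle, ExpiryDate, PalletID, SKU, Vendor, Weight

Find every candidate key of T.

{BinID}, {PalletID}

{BinID}⁺ = {Aisle, BinID, ExpiryDate, PalletID, SKU, Vendor, Weight}, which is every attribute, so {BinID} is a candidate key.
{PalletID}⁺ = {Aisle, BinID, ExpiryDate, PalletID, SKU, Vendor, Weight}, which is every attribute, so {PalletID} is a candidate key.
These are minimal and exhaustive — every other superkey contains one of them.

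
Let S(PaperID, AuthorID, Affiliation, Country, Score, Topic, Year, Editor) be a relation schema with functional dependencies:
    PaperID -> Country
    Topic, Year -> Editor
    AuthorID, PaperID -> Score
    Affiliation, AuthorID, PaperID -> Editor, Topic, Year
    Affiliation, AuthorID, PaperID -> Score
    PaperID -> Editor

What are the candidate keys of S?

{Affiliation, AuthorID, PaperID}

{Affiliation, AuthorID, PaperID} never appear on the right of any FD, so every key must include all of them.
{Affiliation, AuthorID, PaperID}⁺ = {Affiliation, AuthorID, Country, Editor, PaperID, Score, Topic, Year}, which is every attribute, so {Affiliation, AuthorID, PaperID} is a candidate key.
No other minimal set has full closure, so this is the only candidate key.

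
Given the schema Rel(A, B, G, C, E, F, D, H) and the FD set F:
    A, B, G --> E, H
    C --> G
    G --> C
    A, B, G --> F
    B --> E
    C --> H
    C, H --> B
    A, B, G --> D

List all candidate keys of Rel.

{A} never appears on the right of any FD, so every key must include it.
{A, C} is a candidate key since {A, C}⁺ = {A, B, C, D, E, F, G, H} covers every attribute.
{A, G} is a candidate key since {A, G}⁺ = {A, B, C, D, E, F, G, H} covers every attribute.
No proper subset of any of these is a key, and no other minimal superkey exists.

{A, C}, {A, G}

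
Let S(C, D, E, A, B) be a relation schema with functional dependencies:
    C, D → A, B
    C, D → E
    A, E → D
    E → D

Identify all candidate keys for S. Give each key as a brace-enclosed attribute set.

No FD produces {C}, so it must be in every candidate key.
{C, D}⁺ = {A, B, C, D, E} — all of the relation — so {C, D} is a candidate key.
{C, E}⁺ = {A, B, C, D, E} — all of the relation — so {C, E} is a candidate key.
These are minimal and exhaustive — every other superkey contains one of them.

{C, D}, {C, E}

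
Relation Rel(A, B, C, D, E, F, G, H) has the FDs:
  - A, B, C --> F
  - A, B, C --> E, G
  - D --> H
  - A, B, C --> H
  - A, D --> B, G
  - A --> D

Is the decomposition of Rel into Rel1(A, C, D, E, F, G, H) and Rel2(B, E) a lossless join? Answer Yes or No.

Common attributes: {E}; their closure is {E}.
The closure covers neither Rel1 nor Rel2 entirely; the join is not lossless.

No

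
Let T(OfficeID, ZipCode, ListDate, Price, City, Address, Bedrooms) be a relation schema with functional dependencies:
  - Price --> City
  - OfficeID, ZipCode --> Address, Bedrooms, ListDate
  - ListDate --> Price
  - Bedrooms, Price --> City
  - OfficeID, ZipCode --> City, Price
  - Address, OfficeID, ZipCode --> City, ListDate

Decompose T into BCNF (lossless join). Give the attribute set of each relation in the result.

{Address, Bedrooms, ListDate, OfficeID, ZipCode}; {City, Price}; {ListDate, Price}

Candidate key of the original relation: {OfficeID, ZipCode}.
In {Address, Bedrooms, City, ListDate, OfficeID, Price, ZipCode}, {Price} is not a superkey ({Price}⁺ restricted to this set is {City, Price}), so split on Price --> City into {City, Price} and {Address, Bedrooms, ListDate, OfficeID, Price, ZipCode}.
{City, Price}: every determinant is a superkey — BCNF.
In {Address, Bedrooms, ListDate, OfficeID, Price, ZipCode}, {ListDate} is not a superkey ({ListDate}⁺ restricted to this set is {ListDate, Price}), so split on ListDate --> Price into {ListDate, Price} and {Address, Bedrooms, ListDate, OfficeID, ZipCode}.
{ListDate, Price}: every determinant is a superkey — BCNF.
{Address, Bedrooms, ListDate, OfficeID, ZipCode}: every determinant is a superkey — BCNF.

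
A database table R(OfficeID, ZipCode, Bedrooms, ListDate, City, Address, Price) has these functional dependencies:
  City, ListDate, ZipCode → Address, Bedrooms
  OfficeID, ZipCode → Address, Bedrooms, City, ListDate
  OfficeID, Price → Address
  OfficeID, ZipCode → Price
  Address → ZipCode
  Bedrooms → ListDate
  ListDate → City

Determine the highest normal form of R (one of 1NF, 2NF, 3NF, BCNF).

Candidate keys: {Address, OfficeID}, {OfficeID, Price}, {OfficeID, ZipCode}. Prime attributes: {Address, OfficeID, Price, ZipCode}.
For City, ListDate, ZipCode → Address, Bedrooms we have {City, ListDate, ZipCode}⁺ = {Address, Bedrooms, City, ListDate, ZipCode}; {City, ListDate, ZipCode} is not a superkey, so BCNF fails.
Because {Bedrooms} is non-prime and the left side of City, ListDate, ZipCode → Address, Bedrooms is not a superkey, the relation is not in 3NF.
Checking every proper subset of each key, none determines a non-prime attribute — 2NF is satisfied.

2NF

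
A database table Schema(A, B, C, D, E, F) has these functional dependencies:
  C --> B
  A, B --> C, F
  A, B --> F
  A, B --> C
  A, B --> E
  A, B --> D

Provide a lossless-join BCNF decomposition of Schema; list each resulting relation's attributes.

Candidate keys of the original relation: {A, B}, {A, C}.
Within {A, B, C, D, E, F}: {C}⁺ ∩ {A, B, C, D, E, F} = {B, C}, not the whole set, so C --> B violates BCNF; decompose into {B, C} and {A, C, D, E, F}.
{B, C} is in BCNF.
{A, C, D, E, F} is in BCNF.

{A, C, D, E, F}; {B, C}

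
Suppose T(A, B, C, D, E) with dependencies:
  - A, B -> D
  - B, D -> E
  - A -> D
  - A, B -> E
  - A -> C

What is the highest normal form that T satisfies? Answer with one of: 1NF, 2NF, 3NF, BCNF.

Candidate key: {A, B}. Prime attributes: {A, B}.
For B, D -> E we have {B, D}⁺ = {B, D, E}; {B, D} is not a superkey, so BCNF fails.
B, D -> E has non-prime {E} on the right and a non-superkey on the left, so 3NF fails.
The proper key subset {A} of {A, B} determines non-prime {C, D}, so the relation is not even in 2NF.

1NF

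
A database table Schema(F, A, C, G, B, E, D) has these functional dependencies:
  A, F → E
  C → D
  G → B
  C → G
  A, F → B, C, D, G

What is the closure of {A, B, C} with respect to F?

Start with {A, B, C}.
C → D applies; add {D} → now {A, B, C, D}.
C → G applies; add {G} → now {A, B, C, D, G}.
No further FD applies.

{A, B, C, D, G}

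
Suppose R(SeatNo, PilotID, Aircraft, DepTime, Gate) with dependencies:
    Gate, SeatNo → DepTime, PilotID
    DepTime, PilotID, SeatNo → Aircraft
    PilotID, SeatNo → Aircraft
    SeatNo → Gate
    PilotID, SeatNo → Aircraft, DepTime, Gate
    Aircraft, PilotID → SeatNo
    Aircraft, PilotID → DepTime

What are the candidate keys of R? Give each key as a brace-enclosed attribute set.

{Aircraft, PilotID}, {SeatNo}

{SeatNo} is a candidate key since {SeatNo}⁺ = {Aircraft, DepTime, Gate, PilotID, SeatNo} covers every attribute.
{Aircraft, PilotID} is a candidate key since {Aircraft, PilotID}⁺ = {Aircraft, DepTime, Gate, PilotID, SeatNo} covers every attribute.
No proper subset of any of these is a key, and no other minimal superkey exists.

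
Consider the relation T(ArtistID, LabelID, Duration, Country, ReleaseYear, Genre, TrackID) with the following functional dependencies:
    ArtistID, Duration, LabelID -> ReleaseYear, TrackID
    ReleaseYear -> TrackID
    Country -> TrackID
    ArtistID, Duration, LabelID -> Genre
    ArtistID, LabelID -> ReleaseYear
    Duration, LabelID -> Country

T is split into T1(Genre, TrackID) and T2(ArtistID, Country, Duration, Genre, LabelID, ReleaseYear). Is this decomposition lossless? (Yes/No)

No

The shared attributes are {Genre} and {Genre}⁺ = {Genre}.
T1 ⊄ {Genre} and T2 ⊄ {Genre}, so the split is lossy.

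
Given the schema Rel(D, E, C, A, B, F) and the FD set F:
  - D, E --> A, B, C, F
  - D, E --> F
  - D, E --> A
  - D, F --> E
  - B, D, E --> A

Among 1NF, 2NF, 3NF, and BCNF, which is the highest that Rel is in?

Candidate keys: {D, E}, {D, F}. Prime attributes: {D, E, F}.
Every FD has a superkey on the left, so the relation is in BCNF.

BCNF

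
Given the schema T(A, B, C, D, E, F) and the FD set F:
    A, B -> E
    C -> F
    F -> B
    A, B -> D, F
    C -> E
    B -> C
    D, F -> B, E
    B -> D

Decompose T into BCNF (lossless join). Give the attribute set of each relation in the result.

{A, C}; {B, C, D, E, F}

Candidate keys of the original relation: {A, B}, {A, C}, {A, F}.
{A, B, C, D, E, F}: {C} determines {B, C, D, E, F} here but is not a superkey — split on C -> B, D, E, F, giving {B, C, D, E, F} and {A, C}.
{B, C, D, E, F}: every determinant is a superkey — BCNF.
{A, C}: every determinant is a superkey — BCNF.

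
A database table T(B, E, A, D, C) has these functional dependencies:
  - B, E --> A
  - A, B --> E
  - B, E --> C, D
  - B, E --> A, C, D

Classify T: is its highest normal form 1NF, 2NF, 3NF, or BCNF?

Candidate keys: {A, B}, {B, E}. Prime attributes: {A, B, E}.
Every FD has a superkey on the left, so the relation is in BCNF.

BCNF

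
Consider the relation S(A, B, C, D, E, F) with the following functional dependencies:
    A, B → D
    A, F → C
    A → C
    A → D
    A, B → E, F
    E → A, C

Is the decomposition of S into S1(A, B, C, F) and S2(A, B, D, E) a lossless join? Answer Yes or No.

Yes

The shared attributes are {A, B} and {A, B}⁺ = {A, B, C, D, E, F}.
This includes all of S1, so the common attributes are a superkey of S1 — the join is lossless.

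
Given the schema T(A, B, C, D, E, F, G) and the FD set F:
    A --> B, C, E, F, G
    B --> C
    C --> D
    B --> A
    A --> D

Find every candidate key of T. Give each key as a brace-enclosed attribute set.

{A}, {B}

Closure of {A} is {A, B, C, D, E, F, G}, the whole schema; {A} is a candidate key.
Closure of {B} is {A, B, C, D, E, F, G}, the whole schema; {B} is a candidate key.
Any other superkey properly contains one of these, so there are no further candidate keys.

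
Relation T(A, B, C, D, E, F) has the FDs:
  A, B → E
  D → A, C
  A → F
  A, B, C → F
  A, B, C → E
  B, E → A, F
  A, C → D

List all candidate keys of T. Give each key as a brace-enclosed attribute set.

{A, B, C}, {B, C, E}, {B, D}

{B} never appears on the right of any FD, so every key must include it.
Closure of {B, D} is {A, B, C, D, E, F}, the whole schema; {B, D} is a candidate key.
Closure of {A, B, C} is {A, B, C, D, E, F}, the whole schema; {A, B, C} is a candidate key.
Closure of {B, C, E} is {A, B, C, D, E, F}, the whole schema; {B, C, E} is a candidate key.
No proper subset of any of these is a key, and no other minimal superkey exists.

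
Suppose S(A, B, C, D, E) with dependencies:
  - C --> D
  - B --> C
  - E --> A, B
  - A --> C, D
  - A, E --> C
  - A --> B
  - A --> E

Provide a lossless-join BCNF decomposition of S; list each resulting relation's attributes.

Candidate keys of the original relation: {A}, {E}.
In {A, B, C, D, E}, {C} is not a superkey ({C}⁺ restricted to this set is {C, D}), so split on C --> D into {C, D} and {A, B, C, E}.
{C, D} is in BCNF.
In {A, B, C, E}, {B} is not a superkey ({B}⁺ restricted to this set is {B, C}), so split on B --> C into {B, C} and {A, B, E}.
{B, C} is in BCNF.
{A, B, E} is in BCNF.

{A, B, E}; {B, C}; {C, D}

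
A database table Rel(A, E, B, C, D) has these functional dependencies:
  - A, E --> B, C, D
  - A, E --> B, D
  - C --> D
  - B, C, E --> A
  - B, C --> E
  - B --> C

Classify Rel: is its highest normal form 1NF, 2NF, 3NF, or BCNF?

2NF

Candidate keys: {A, E}, {B}. Prime attributes: {A, B, E}.
For C --> D we have {C}⁺ = {C, D}; {C} is not a superkey, so BCNF fails.
Because {D} is non-prime and the left side of C --> D is not a superkey, the relation is not in 3NF.
Checking every proper subset of each key, none determines a non-prime attribute — 2NF is satisfied.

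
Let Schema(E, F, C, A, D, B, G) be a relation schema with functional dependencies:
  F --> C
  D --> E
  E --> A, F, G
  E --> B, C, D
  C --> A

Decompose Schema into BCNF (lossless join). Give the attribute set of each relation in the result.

Candidate keys of the original relation: {D}, {E}.
Within {A, B, C, D, E, F, G}: {F}⁺ ∩ {A, B, C, D, E, F, G} = {A, C, F}, not the whole set, so F --> A, C violates BCNF; decompose into {A, C, F} and {B, D, E, F, G}.
Within {A, C, F}: {C}⁺ ∩ {A, C, F} = {A, C}, not the whole set, so C --> A violates BCNF; decompose into {A, C} and {C, F}.
{A, C} is in BCNF.
{C, F} is in BCNF.
{B, D, E, F, G} is in BCNF.

{A, C}; {B, D, E, F, G}; {C, F}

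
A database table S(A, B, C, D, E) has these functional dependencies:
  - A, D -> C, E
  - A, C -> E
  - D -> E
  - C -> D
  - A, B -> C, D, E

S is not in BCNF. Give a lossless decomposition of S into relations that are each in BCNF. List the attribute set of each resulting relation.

{A, B, D}; {A, C}; {C, D}; {D, E}

Candidate key of the original relation: {A, B}.
In {A, B, C, D, E}, {A, D} is not a superkey ({A, D}⁺ restricted to this set is {A, C, D, E}), so split on A, D -> C, E into {A, C, D, E} and {A, B, D}.
In {A, C, D, E}, {D} is not a superkey ({D}⁺ restricted to this set is {D, E}), so split on D -> E into {D, E} and {A, C, D}.
{D, E} is in BCNF.
In {A, C, D}, {C} is not a superkey ({C}⁺ restricted to this set is {C, D}), so split on C -> D into {C, D} and {A, C}.
{C, D} is in BCNF.
{A, C} is in BCNF.
{A, B, D} is in BCNF.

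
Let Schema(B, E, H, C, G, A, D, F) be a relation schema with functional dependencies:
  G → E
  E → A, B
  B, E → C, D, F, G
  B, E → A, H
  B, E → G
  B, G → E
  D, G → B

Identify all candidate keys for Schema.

{E}, {G}

{E} is a candidate key since {E}⁺ = {A, B, C, D, E, F, G, H} covers every attribute.
{G} is a candidate key since {G}⁺ = {A, B, C, D, E, F, G, H} covers every attribute.
No proper subset of any of these is a key, and no other minimal superkey exists.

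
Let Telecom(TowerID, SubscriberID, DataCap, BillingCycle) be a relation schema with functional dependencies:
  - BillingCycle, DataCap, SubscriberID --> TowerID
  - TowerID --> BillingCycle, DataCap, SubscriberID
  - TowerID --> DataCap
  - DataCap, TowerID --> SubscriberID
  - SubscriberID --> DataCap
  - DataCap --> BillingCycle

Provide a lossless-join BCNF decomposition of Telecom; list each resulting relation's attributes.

Candidate keys of the original relation: {SubscriberID}, {TowerID}.
In {BillingCycle, DataCap, SubscriberID, TowerID}, {DataCap} is not a superkey ({DataCap}⁺ restricted to this set is {BillingCycle, DataCap}), so split on DataCap --> BillingCycle into {BillingCycle, DataCap} and {DataCap, SubscriberID, TowerID}.
{BillingCycle, DataCap} has no BCNF violation.
{DataCap, SubscriberID, TowerID} has no BCNF violation.

{BillingCycle, DataCap}; {DataCap, SubscriberID, TowerID}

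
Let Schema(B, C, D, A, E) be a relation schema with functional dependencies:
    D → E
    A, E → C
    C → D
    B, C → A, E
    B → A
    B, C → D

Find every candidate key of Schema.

Attributes never on any right-hand side: {B} — every candidate key must contain it.
{B, C}⁺ = {A, B, C, D, E}, which is every attribute, so {B, C} is a candidate key.
{B, D}⁺ = {A, B, C, D, E}, which is every attribute, so {B, D} is a candidate key.
{B, E}⁺ = {A, B, C, D, E}, which is every attribute, so {B, E} is a candidate key.
These are minimal and exhaustive — every other superkey contains one of them.

{B, C}, {B, D}, {B, E}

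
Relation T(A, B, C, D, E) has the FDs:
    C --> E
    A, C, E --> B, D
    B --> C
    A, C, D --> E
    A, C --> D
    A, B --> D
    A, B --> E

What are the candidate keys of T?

{A, B}, {A, C}

{A} never appears on the right of any FD, so every key must include it.
Closure of {A, B} is {A, B, C, D, E}, the whole schema; {A, B} is a candidate key.
Closure of {A, C} is {A, B, C, D, E}, the whole schema; {A, C} is a candidate key.
Any other superkey properly contains one of these, so there are no further candidate keys.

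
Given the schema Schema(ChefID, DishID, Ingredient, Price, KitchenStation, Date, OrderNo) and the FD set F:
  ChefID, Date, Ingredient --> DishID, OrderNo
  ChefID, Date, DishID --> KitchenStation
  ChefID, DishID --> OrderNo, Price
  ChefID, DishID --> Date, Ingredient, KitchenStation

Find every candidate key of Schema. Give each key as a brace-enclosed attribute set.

Attributes never on any right-hand side: {ChefID} — every candidate key must contain it.
{ChefID, DishID} is a candidate key since {ChefID, DishID}⁺ = {ChefID, Date, DishID, Ingredient, KitchenStation, OrderNo, Price} covers every attribute.
{ChefID, Date, Ingredient} is a candidate key since {ChefID, Date, Ingredient}⁺ = {ChefID, Date, DishID, Ingredient, KitchenStation, OrderNo, Price} covers every attribute.
These are minimal and exhaustive — every other superkey contains one of them.

{ChefID, Date, Ingredient}, {ChefID, DishID}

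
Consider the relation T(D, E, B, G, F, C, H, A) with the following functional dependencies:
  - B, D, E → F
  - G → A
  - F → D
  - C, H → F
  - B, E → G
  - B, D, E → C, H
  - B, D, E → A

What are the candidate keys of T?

{B, C, E, H}, {B, D, E}, {B, E, F}

No FD produces {B, E}, so they must be in every candidate key.
Closure of {B, D, E} is {A, B, C, D, E, F, G, H}, the whole schema; {B, D, E} is a candidate key.
Closure of {B, E, F} is {A, B, C, D, E, F, G, H}, the whole schema; {B, E, F} is a candidate key.
Closure of {B, C, E, H} is {A, B, C, D, E, F, G, H}, the whole schema; {B, C, E, H} is a candidate key.
Any other superkey properly contains one of these, so there are no further candidate keys.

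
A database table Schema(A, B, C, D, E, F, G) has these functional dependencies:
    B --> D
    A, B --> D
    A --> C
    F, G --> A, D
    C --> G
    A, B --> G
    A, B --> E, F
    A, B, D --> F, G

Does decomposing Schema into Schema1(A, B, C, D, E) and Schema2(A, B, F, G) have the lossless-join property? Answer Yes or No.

Yes

The shared attributes are {A, B} and {A, B}⁺ = {A, B, C, D, E, F, G}.
Schema1 is contained in that closure, so Schema1 ∩ Schema2 --> Schema1 holds and the join is lossless.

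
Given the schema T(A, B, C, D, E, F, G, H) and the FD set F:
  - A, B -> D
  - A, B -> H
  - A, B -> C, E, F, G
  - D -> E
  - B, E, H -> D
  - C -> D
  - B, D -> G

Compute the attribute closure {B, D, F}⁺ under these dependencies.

{B, D, E, F, G}

Start with {B, D, F}.
D -> E applies; add {E} → now {B, D, E, F}.
B, D -> G applies; add {G} → now {B, D, E, F, G}.
No further FD applies.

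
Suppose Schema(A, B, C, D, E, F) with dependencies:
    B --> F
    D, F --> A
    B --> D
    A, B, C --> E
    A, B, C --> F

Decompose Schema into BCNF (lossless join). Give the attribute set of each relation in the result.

Candidate key of the original relation: {B, C}.
{A, B, C, D, E, F}: {B} determines {A, B, D, F} here but is not a superkey — split on B --> A, D, F, giving {A, B, D, F} and {B, C, E}.
{A, B, D, F}: {D, F} determines {A, D, F} here but is not a superkey — split on D, F --> A, giving {A, D, F} and {B, D, F}.
{A, D, F}: every determinant is a superkey — BCNF.
{B, D, F}: every determinant is a superkey — BCNF.
{B, C, E}: every determinant is a superkey — BCNF.

{A, D, F}; {B, C, E}; {B, D, F}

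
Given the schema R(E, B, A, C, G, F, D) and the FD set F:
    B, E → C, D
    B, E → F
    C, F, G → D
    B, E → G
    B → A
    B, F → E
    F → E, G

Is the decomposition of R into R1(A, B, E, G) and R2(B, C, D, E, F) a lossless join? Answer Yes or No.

Yes

Common attributes: {B, E}; their closure is {A, B, C, D, E, F, G}.
This includes all of R1, so the common attributes are a superkey of R1 — the join is lossless.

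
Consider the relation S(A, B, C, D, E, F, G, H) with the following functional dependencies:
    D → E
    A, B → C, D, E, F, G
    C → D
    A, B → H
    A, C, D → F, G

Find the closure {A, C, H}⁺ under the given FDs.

{A, C, D, E, F, G, H}

Start with {A, C, H}.
C → D applies; add {D} → now {A, C, D, H}.
A, C, D → F, G applies; add {F, G} → now {A, C, D, F, G, H}.
D → E applies; add {E} → now {A, C, D, E, F, G, H}.
No further FD applies.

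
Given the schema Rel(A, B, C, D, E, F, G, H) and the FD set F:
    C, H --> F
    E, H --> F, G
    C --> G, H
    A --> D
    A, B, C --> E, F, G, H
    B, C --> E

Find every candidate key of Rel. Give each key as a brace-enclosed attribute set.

Attributes never on any right-hand side: {A, B, C} — every candidate key must contain all of them.
{A, B, C} is a candidate key since {A, B, C}⁺ = {A, B, C, D, E, F, G, H} covers every attribute.
No smaller or unrelated set reaches every attribute, so there are no other keys.

{A, B, C}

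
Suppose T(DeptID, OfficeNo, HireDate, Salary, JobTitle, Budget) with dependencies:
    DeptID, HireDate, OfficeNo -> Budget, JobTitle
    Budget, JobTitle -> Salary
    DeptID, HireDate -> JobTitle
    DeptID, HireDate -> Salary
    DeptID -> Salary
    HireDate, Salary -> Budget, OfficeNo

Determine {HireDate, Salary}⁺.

{Budget, HireDate, OfficeNo, Salary}

Start with {HireDate, Salary}.
HireDate, Salary -> Budget, OfficeNo applies; add {Budget, OfficeNo} → now {Budget, HireDate, OfficeNo, Salary}.
No further FD applies.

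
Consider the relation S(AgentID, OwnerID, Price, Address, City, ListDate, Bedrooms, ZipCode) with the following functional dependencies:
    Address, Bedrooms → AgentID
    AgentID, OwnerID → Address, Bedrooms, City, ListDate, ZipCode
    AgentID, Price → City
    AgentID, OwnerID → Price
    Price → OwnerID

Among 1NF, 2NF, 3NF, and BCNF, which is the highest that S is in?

3NF

Candidate keys: {Address, Bedrooms, OwnerID}, {Address, Bedrooms, Price}, {AgentID, OwnerID}, {AgentID, Price}. Prime attributes: {Address, AgentID, Bedrooms, OwnerID, Price}.
For Address, Bedrooms → AgentID we have {Address, Bedrooms}⁺ = {Address, AgentID, Bedrooms}; {Address, Bedrooms} is not a superkey, so BCNF fails.
Its right-hand attributes {AgentID} are all prime, as are those of every other non-superkey FD — the relation is in 3NF.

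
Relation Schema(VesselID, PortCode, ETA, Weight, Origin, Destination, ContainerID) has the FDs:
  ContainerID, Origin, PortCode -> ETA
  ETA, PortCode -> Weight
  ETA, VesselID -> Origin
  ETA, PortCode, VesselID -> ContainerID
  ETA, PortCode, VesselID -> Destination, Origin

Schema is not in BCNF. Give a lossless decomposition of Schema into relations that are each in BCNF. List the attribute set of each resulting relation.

Candidate keys of the original relation: {ContainerID, Origin, PortCode, VesselID}, {ETA, PortCode, VesselID}.
In {ContainerID, Destination, ETA, Origin, PortCode, VesselID, Weight}, {ContainerID, Origin, PortCode} is not a superkey ({ContainerID, Origin, PortCode}⁺ restricted to this set is {ContainerID, ETA, Origin, PortCode, Weight}), so split on ContainerID, Origin, PortCode -> ETA, Weight into {ContainerID, ETA, Origin, PortCode, Weight} and {ContainerID, Destination, Origin, PortCode, VesselID}.
In {ContainerID, ETA, Origin, PortCode, Weight}, {ETA, PortCode} is not a superkey ({ETA, PortCode}⁺ restricted to this set is {ETA, PortCode, Weight}), so split on ETA, PortCode -> Weight into {ETA, PortCode, Weight} and {ContainerID, ETA, Origin, PortCode}.
{ETA, PortCode, Weight}: every determinant is a superkey — BCNF.
{ContainerID, ETA, Origin, PortCode}: every determinant is a superkey — BCNF.
{ContainerID, Destination, Origin, PortCode, VesselID}: every determinant is a superkey — BCNF.

{ContainerID, Destination, Origin, PortCode, VesselID}; {ContainerID, ETA, Origin, PortCode}; {ETA, PortCode, Weight}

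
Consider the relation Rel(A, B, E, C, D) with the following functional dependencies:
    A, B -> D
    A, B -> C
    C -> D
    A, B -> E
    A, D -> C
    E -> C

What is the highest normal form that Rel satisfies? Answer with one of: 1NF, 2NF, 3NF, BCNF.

Candidate key: {A, B}. Prime attributes: {A, B}.
For C -> D we have {C}⁺ = {C, D}; {C} is not a superkey, so BCNF fails.
C -> D determines the non-prime attribute {D} from a non-superkey — 3NF is violated.
Checking every proper subset of each key, none determines a non-prime attribute — 2NF is satisfied.

2NF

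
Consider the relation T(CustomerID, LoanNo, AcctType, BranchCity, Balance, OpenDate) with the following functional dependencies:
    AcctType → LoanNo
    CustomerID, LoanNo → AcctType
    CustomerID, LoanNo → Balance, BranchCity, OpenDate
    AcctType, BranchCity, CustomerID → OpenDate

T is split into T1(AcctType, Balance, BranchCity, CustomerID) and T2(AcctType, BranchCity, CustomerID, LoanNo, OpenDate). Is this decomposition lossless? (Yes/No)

Yes

The shared attributes are {AcctType, BranchCity, CustomerID} and {AcctType, BranchCity, CustomerID}⁺ = {AcctType, Balance, BranchCity, CustomerID, LoanNo, OpenDate}.
Since T1 ⊆ {AcctType, Balance, BranchCity, CustomerID, LoanNo, OpenDate}, the intersection is a superkey of T1; the decomposition is lossless.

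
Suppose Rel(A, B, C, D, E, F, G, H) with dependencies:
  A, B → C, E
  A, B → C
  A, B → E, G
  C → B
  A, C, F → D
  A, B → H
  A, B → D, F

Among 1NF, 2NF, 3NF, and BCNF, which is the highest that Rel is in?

3NF

Candidate keys: {A, B}, {A, C}. Prime attributes: {A, B, C}.
C → B breaks BCNF: {C}⁺ = {B, C}, so {C} is not a superkey.
Since {B} ⊆ prime attributes and every other non-superkey FD also has a prime right side, the schema is in 3NF.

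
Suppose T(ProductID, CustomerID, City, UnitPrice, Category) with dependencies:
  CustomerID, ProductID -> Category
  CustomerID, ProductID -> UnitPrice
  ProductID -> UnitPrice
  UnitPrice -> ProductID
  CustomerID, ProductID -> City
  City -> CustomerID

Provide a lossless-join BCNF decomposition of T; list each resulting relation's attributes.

{Category, City, ProductID}; {City, CustomerID}; {ProductID, UnitPrice}

Candidate keys of the original relation: {City, ProductID}, {City, UnitPrice}, {CustomerID, ProductID}, {CustomerID, UnitPrice}.
Within {Category, City, CustomerID, ProductID, UnitPrice}: {ProductID}⁺ ∩ {Category, City, CustomerID, ProductID, UnitPrice} = {ProductID, UnitPrice}, not the whole set, so ProductID -> UnitPrice violates BCNF; decompose into {ProductID, UnitPrice} and {Category, City, CustomerID, ProductID}.
{ProductID, UnitPrice} has no BCNF violation.
Within {Category, City, CustomerID, ProductID}: {City}⁺ ∩ {Category, City, CustomerID, ProductID} = {City, CustomerID}, not the whole set, so City -> CustomerID violates BCNF; decompose into {City, CustomerID} and {Category, City, ProductID}.
{City, CustomerID} has no BCNF violation.
{Category, City, ProductID} has no BCNF violation.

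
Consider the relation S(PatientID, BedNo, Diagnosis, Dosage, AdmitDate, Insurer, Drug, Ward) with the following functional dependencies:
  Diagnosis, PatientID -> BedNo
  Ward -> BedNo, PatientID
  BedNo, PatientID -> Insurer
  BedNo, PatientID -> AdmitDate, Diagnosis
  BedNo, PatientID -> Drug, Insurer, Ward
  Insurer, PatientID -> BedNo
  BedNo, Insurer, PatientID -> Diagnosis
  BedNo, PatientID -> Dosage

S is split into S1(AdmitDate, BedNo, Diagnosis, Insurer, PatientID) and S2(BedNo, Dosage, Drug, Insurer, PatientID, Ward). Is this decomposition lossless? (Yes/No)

S1 ∩ S2 = {BedNo, Insurer, PatientID}; its closure under F is {AdmitDate, BedNo, Diagnosis, Dosage, Drug, Insurer, PatientID, Ward}.
S1 is contained in that closure, so S1 ∩ S2 -> S1 holds and the join is lossless.

Yes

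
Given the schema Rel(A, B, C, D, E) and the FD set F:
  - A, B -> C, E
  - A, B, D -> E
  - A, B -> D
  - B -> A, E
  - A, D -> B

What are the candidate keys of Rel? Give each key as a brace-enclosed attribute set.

{A, D}, {B}

Closure of {B} is {A, B, C, D, E}, the whole schema; {B} is a candidate key.
Closure of {A, D} is {A, B, C, D, E}, the whole schema; {A, D} is a candidate key.
These are minimal and exhaustive — every other superkey contains one of them.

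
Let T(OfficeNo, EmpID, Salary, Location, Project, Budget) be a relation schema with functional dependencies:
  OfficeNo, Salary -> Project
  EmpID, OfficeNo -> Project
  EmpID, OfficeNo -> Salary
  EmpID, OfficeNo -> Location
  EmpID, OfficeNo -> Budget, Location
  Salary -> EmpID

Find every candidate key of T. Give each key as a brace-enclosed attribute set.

Attributes never on any right-hand side: {OfficeNo} — every candidate key must contain it.
{EmpID, OfficeNo}⁺ = {Budget, EmpID, Location, OfficeNo, Project, Salary}, which is every attribute, so {EmpID, OfficeNo} is a candidate key.
{OfficeNo, Salary}⁺ = {Budget, EmpID, Location, OfficeNo, Project, Salary}, which is every attribute, so {OfficeNo, Salary} is a candidate key.
These are minimal and exhaustive — every other superkey contains one of them.

{EmpID, OfficeNo}, {OfficeNo, Salary}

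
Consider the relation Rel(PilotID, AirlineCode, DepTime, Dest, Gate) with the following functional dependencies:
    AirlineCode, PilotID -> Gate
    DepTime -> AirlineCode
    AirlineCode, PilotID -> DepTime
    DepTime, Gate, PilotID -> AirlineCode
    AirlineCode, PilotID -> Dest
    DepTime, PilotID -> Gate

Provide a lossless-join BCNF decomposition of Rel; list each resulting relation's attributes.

{AirlineCode, DepTime}; {DepTime, Dest, Gate, PilotID}

Candidate keys of the original relation: {AirlineCode, PilotID}, {DepTime, PilotID}.
In {AirlineCode, DepTime, Dest, Gate, PilotID}, {DepTime} is not a superkey ({DepTime}⁺ restricted to this set is {AirlineCode, DepTime}), so split on DepTime -> AirlineCode into {AirlineCode, DepTime} and {DepTime, Dest, Gate, PilotID}.
{AirlineCode, DepTime}: every determinant is a superkey — BCNF.
{DepTime, Dest, Gate, PilotID}: every determinant is a superkey — BCNF.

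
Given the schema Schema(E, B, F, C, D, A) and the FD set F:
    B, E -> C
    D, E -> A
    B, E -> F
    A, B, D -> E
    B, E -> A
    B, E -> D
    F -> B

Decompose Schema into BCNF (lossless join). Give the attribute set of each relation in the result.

{A, D, E}; {B, F}; {C, D, E, F}

Candidate keys of the original relation: {A, B, D}, {A, D, F}, {B, E}, {E, F}.
In {A, B, C, D, E, F}, {D, E} is not a superkey ({D, E}⁺ restricted to this set is {A, D, E}), so split on D, E -> A into {A, D, E} and {B, C, D, E, F}.
{A, D, E} is in BCNF.
In {B, C, D, E, F}, {F} is not a superkey ({F}⁺ restricted to this set is {B, F}), so split on F -> B into {B, F} and {C, D, E, F}.
{B, F} is in BCNF.
{C, D, E, F} is in BCNF.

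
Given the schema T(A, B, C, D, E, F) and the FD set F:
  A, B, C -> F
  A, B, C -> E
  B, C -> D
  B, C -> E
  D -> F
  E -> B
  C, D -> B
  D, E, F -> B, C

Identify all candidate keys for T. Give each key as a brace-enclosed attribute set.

Attributes never on any right-hand side: {A} — every candidate key must contain it.
{A, B, C}⁺ = {A, B, C, D, E, F}, which is every attribute, so {A, B, C} is a candidate key.
{A, C, D}⁺ = {A, B, C, D, E, F}, which is every attribute, so {A, C, D} is a candidate key.
{A, C, E}⁺ = {A, B, C, D, E, F}, which is every attribute, so {A, C, E} is a candidate key.
{A, D, E}⁺ = {A, B, C, D, E, F}, which is every attribute, so {A, D, E} is a candidate key.
These are minimal and exhaustive — every other superkey contains one of them.

{A, B, C}, {A, C, D}, {A, C, E}, {A, D, E}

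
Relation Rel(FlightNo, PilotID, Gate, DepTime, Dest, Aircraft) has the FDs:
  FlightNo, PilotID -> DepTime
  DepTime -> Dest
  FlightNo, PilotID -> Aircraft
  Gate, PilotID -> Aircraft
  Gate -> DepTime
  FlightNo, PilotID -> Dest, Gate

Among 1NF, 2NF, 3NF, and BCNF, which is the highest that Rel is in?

2NF

Candidate key: {FlightNo, PilotID}. Prime attributes: {FlightNo, PilotID}.
For DepTime -> Dest we have {DepTime}⁺ = {DepTime, Dest}; {DepTime} is not a superkey, so BCNF fails.
DepTime -> Dest determines the non-prime attribute {Dest} from a non-superkey — 3NF is violated.
No non-prime attribute depends on a proper subset of any candidate key, so 2NF holds.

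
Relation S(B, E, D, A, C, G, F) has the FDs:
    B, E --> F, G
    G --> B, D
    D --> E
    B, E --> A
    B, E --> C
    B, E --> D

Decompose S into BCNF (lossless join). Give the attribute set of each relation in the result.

{A, B, C, D, F, G}; {D, E}

Candidate keys of the original relation: {B, D}, {B, E}, {G}.
{A, B, C, D, E, F, G}: {D} determines {D, E} here but is not a superkey — split on D --> E, giving {D, E} and {A, B, C, D, F, G}.
{D, E}: every determinant is a superkey — BCNF.
{A, B, C, D, F, G}: every determinant is a superkey — BCNF.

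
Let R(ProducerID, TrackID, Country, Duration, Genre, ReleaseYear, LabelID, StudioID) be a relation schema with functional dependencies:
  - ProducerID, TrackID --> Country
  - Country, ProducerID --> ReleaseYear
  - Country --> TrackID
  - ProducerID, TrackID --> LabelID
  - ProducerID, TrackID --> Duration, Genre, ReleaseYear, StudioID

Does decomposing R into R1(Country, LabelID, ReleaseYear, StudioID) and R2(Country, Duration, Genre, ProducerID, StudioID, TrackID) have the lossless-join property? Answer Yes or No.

The shared attributes are {Country, StudioID} and {Country, StudioID}⁺ = {Country, StudioID, TrackID}.
Neither R1 nor R2 is contained in that closure, so the decomposition is lossy.

No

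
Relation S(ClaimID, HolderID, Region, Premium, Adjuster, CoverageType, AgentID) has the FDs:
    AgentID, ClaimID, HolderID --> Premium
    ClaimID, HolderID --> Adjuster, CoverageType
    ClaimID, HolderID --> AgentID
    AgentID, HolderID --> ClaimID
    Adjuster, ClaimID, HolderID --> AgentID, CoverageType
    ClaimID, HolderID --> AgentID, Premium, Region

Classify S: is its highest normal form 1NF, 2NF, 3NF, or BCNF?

Candidate keys: {AgentID, HolderID}, {ClaimID, HolderID}. Prime attributes: {AgentID, ClaimID, HolderID}.
Every FD has a superkey on the left, so the relation is in BCNF.

BCNF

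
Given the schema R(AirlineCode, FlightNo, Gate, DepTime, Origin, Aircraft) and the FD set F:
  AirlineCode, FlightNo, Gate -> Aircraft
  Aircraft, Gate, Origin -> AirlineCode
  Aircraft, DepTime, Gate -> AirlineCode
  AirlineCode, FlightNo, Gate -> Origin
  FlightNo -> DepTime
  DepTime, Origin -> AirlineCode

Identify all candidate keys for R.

No FD produces {FlightNo, Gate}, so they must be in every candidate key.
{Aircraft, FlightNo, Gate} is a candidate key since {Aircraft, FlightNo, Gate}⁺ = {Aircraft, AirlineCode, DepTime, FlightNo, Gate, Origin} covers every attribute.
{AirlineCode, FlightNo, Gate} is a candidate key since {AirlineCode, FlightNo, Gate}⁺ = {Aircraft, AirlineCode, DepTime, FlightNo, Gate, Origin} covers every attribute.
{FlightNo, Gate, Origin} is a candidate key since {FlightNo, Gate, Origin}⁺ = {Aircraft, AirlineCode, DepTime, FlightNo, Gate, Origin} covers every attribute.
No proper subset of any of these is a key, and no other minimal superkey exists.

{Aircraft, FlightNo, Gate}, {AirlineCode, FlightNo, Gate}, {FlightNo, Gate, Origin}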